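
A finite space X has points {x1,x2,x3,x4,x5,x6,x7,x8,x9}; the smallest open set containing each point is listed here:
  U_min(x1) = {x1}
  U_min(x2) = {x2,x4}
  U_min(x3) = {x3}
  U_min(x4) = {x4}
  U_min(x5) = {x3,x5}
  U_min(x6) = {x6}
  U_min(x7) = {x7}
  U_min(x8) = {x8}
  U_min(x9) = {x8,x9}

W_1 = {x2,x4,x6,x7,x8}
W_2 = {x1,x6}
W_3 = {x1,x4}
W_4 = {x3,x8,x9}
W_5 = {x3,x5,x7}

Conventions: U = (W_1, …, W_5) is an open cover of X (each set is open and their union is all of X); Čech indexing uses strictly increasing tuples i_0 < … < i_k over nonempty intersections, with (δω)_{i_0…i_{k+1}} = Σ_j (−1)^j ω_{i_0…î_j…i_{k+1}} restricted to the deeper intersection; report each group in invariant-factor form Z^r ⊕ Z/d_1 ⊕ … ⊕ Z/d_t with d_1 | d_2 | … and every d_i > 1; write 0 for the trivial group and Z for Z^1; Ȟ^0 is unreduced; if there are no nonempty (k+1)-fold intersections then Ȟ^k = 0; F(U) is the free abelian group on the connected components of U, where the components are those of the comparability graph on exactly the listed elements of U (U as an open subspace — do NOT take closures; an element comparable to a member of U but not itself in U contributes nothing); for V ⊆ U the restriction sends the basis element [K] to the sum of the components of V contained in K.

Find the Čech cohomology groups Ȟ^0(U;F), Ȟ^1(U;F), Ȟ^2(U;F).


nonempty overlaps:
  W12={x6} W13={x4} W14={x8} W15={x7} W23={x1} W45={x3}
components per intersection:
  W1: {x2,x4} {x6} {x7} {x8}
  W2: {x1} {x6}
  W3: {x1} {x4}
  W4: {x3} {x8,x9}
  W5: {x3,x5} {x7}
  W12: {x6}
  W13: {x4}
  W14: {x8}
  W15: {x7}
  W23: {x1}
  W45: {x3}
C dims 12,6; δ0: rk 6, SNF 1^6
degree 0: 12−6−0 = 6 → Ȟ^0 ≅ Z^6
degree 1: 6−0−6 = 0 → Ȟ^1 ≅ 0
degree 2: 0−0−0 = 0 → Ȟ^2 ≅ 0

Ȟ^0 = Z^6; Ȟ^1 = 0; Ȟ^2 = 0


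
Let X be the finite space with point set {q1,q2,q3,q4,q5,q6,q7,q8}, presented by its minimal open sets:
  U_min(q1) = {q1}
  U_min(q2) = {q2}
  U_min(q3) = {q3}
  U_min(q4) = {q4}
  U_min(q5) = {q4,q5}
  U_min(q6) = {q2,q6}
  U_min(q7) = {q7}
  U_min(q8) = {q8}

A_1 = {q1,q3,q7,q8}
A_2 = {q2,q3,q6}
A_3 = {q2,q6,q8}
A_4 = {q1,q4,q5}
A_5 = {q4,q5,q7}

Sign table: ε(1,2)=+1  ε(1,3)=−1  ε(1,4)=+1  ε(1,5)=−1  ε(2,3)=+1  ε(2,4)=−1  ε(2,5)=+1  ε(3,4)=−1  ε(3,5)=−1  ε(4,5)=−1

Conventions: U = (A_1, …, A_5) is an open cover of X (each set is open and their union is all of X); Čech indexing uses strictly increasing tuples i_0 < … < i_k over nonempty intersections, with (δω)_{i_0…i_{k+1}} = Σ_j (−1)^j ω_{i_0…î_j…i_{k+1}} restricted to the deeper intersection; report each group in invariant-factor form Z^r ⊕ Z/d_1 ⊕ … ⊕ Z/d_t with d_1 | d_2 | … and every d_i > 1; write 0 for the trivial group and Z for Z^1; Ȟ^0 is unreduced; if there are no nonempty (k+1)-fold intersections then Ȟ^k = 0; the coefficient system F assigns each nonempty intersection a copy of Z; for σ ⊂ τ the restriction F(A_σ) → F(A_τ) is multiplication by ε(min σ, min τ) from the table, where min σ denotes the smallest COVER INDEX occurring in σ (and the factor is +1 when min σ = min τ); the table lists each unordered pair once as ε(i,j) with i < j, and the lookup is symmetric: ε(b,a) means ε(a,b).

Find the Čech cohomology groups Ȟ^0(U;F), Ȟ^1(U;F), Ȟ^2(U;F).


nerve simplices:
  A12={q3} A13={q8} A14={q1} A15={q7} A23={q2,q6} A45={q4,q5}
C dims 5,6; δ0: rk 5, SNF 1^4·2
degree 0: 5−5−0 = 0 → Ȟ^0 ≅ 0
degree 1: 6−0−5 = 1 plus torsion [2] → Ȟ^1 ≅ Z ⊕ Z/2
degree 2: 0−0−0 = 0 → Ȟ^2 ≅ 0

Ȟ^0 ≅ 0,  Ȟ^1 ≅ Z ⊕ Z/2,  Ȟ^2 ≅ 0


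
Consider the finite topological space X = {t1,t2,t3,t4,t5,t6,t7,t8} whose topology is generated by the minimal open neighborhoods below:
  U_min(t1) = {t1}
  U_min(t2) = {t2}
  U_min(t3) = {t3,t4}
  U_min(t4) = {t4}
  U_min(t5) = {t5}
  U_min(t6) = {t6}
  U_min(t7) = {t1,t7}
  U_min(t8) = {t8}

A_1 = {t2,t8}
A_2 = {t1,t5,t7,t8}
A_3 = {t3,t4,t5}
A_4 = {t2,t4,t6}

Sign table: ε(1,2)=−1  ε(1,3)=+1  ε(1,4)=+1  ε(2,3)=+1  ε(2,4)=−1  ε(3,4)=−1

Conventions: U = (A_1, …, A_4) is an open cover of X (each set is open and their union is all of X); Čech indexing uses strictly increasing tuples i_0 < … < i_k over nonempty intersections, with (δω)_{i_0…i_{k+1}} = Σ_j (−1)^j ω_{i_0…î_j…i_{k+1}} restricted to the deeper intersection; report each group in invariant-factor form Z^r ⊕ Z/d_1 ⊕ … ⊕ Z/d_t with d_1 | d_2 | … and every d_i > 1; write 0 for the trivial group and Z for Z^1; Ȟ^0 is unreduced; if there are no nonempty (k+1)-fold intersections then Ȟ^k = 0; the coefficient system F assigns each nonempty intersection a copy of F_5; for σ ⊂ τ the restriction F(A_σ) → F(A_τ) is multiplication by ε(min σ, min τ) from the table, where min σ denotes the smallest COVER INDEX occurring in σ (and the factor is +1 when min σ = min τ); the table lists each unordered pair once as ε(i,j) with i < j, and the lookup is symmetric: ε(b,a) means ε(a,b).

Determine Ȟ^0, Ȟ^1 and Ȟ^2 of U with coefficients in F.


Ȟ^0 ≅ Z/5, Ȟ^1 ≅ Z/5 and Ȟ^2 ≅ 0

nonempty overlaps:
  A12={t8} A14={t2} A23={t5} A34={t4}
C dims 4,4; δ0: rk_F5 3
degree 0: 4−3−0 = 1 → Ȟ^0 ≅ Z/5
degree 1: 4−0−3 = 1 → Ȟ^1 ≅ Z/5
degree 2: 0−0−0 = 0 → Ȟ^2 ≅ 0


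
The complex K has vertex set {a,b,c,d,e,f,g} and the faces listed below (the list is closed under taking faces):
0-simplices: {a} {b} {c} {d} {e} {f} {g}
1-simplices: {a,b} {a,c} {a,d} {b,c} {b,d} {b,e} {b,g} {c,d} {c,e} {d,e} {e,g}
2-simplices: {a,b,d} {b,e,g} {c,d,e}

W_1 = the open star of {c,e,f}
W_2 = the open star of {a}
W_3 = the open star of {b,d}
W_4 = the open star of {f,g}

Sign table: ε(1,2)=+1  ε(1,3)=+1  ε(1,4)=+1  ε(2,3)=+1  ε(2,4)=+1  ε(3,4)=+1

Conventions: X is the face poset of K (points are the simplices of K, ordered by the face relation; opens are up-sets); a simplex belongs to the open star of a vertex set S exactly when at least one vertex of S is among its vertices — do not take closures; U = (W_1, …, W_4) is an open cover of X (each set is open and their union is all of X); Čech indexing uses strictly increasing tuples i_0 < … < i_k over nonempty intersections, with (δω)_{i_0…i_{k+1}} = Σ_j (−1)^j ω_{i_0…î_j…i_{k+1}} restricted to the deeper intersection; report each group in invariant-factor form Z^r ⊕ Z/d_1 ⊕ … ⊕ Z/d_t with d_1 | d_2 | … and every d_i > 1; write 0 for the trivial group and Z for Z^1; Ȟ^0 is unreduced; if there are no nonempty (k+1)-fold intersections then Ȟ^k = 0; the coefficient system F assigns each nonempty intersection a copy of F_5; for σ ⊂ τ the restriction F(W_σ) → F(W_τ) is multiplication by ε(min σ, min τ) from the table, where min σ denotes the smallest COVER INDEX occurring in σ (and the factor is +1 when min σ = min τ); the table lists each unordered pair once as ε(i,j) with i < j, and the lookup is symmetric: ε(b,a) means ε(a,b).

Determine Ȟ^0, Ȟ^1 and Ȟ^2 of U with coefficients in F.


nerve simplices:
  W1={{c},{e},{f},{a,c},{b,c},{b,e},{c,d},{c,e},{d,e},{e,g},{b,e,g},{c,d,e}} W2={{a},{a,b},{a,c},{a,d},{a,b,d}} W3={{b},{d},{a,b},{a,d},{b,c},{b,d},{b,e},{b,g},{c,d},{d,e},{a,b,d},{b,e,g},{c,d,e}} W4={{f},{g},{b,g},{e,g},{b,e,g}}
  W12={{a,c}} W13={{b,c},{b,e},{c,d},{d,e},{b,e,g},{c,d,e}} W14={{f},{e,g},{b,e,g}} W23={{a,b},{a,d},{a,b,d}} W34={{b,g},{b,e,g}}
  W134={{b,e,g}}
C dims 4,5,1; δ0: rk_F5 3; δ1: rk_F5 1
degree 0: 4−3−0 = 1 → Ȟ^0 ≅ Z/5
degree 1: 5−1−3 = 1 → Ȟ^1 ≅ Z/5
degree 2: 1−0−1 = 0 → Ȟ^2 ≅ 0

Ȟ^0 = Z/5; Ȟ^1 = Z/5; Ȟ^2 = 0


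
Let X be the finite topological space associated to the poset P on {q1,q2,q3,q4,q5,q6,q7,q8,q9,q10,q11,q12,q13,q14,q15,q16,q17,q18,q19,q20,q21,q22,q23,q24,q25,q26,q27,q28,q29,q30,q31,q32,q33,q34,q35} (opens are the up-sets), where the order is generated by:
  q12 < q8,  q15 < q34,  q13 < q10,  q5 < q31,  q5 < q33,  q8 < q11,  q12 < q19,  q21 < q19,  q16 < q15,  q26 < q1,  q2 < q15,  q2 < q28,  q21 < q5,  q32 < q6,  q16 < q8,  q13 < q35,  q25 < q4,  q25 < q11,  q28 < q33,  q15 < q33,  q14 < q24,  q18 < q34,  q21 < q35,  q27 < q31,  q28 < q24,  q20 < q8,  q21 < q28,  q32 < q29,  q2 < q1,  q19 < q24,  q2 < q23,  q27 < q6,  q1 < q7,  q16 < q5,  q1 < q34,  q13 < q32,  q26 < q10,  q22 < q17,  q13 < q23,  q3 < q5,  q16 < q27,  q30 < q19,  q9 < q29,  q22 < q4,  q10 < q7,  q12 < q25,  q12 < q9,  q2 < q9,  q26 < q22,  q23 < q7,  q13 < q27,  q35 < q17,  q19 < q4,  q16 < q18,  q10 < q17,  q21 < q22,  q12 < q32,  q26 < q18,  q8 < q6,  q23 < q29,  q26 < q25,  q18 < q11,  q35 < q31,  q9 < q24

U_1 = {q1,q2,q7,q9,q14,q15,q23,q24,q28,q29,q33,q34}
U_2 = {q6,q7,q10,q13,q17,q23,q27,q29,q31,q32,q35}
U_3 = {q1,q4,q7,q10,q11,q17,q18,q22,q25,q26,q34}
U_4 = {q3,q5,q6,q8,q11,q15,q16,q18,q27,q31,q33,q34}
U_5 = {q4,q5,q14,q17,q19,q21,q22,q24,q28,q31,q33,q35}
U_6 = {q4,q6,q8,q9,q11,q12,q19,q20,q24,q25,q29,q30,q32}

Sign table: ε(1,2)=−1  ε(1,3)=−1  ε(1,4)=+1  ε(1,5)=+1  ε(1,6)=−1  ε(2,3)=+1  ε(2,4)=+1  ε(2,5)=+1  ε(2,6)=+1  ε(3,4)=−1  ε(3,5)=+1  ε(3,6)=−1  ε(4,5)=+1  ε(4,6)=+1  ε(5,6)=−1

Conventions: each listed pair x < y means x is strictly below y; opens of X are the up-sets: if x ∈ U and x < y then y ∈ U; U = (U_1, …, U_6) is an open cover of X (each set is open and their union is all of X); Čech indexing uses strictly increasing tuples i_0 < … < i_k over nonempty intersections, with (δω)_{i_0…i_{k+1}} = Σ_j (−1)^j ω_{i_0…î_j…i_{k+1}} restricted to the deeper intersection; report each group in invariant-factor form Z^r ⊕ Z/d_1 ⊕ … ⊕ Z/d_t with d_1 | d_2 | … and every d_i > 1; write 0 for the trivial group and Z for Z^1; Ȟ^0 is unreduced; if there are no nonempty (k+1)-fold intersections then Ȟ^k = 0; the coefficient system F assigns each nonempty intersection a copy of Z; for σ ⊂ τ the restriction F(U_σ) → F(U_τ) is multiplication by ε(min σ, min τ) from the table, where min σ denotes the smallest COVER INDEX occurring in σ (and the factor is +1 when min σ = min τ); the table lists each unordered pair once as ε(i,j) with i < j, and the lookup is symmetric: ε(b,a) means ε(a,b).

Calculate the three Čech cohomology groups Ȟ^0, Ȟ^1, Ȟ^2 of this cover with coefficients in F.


Ȟ^0(U;F) ≅ 0; Ȟ^1(U;F) ≅ Z/2; Ȟ^2(U;F) ≅ Z

nonempty intersections:
  U12={q7,q23,q29} U13={q1,q7,q34} U14={q15,q33,q34} U15={q14,q24,q28,q33} U16={q9,q24,q29} U23={q7,q10,q17} U24={q6,q27,q31} U25={q17,q31,q35} U26={q6,q29,q32} U34={q11,q18,q34} U35={q4,q17,q22} U36={q4,q11,q25} U45={q5,q31,q33} U46={q6,q8,q11} U56={q4,q19,q24}
  U123={q7} U126={q29} U134={q34} U145={q33} U156={q24} U235={q17} U245={q31} U246={q6} U346={q11} U356={q4}
C dims 6,15,10; δ0: rk 6, SNF 1^5·2; δ1: rk 9, SNF 1^9
Ȟ^0: (6−6)−0=0 ⇒ 0
Ȟ^1: (15−9)−6=0 plus torsion [2] ⇒ Z/2
Ȟ^2: (10−0)−9=1 ⇒ Z


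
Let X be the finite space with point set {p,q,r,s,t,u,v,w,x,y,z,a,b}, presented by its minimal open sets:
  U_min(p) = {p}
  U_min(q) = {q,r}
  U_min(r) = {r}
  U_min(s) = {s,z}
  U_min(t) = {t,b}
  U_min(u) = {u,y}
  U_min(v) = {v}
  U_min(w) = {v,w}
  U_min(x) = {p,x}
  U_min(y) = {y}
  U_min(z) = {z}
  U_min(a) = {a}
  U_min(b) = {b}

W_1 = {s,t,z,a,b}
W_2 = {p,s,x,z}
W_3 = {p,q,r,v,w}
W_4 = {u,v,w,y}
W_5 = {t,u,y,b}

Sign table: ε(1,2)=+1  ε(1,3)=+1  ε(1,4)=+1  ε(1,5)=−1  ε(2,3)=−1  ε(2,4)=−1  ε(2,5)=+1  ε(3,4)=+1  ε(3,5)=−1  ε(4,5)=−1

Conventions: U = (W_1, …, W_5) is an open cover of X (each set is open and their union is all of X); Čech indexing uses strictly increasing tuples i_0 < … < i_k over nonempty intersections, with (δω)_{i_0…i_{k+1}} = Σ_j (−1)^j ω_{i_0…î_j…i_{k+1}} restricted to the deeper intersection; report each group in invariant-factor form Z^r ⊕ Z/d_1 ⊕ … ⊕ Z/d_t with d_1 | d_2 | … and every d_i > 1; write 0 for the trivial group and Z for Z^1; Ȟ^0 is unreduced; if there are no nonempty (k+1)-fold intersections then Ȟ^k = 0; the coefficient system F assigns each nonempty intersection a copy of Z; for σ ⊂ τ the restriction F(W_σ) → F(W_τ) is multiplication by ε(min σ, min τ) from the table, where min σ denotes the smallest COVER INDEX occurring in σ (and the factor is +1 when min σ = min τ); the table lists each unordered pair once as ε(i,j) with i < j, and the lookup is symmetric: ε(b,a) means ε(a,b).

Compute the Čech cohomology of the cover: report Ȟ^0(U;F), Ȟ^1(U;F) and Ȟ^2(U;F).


Ȟ^0(U;F) ≅ 0,  Ȟ^1(U;F) ≅ Z/2,  Ȟ^2(U;F) ≅ 0

nerve of the cover:
  W12={s,z} W15={t,b} W23={p} W34={v,w} W45={u,y}
C dims 5,5; δ0: rk 5, SNF 1^4·2
Ȟ^0 = (5 − 5) − 0 = 0, so Ȟ^0 ≅ 0
Ȟ^1 = (5 − 0) − 5 = 0 plus torsion [2], so Ȟ^1 ≅ Z/2
Ȟ^2 = (0 − 0) − 0 = 0, so Ȟ^2 ≅ 0


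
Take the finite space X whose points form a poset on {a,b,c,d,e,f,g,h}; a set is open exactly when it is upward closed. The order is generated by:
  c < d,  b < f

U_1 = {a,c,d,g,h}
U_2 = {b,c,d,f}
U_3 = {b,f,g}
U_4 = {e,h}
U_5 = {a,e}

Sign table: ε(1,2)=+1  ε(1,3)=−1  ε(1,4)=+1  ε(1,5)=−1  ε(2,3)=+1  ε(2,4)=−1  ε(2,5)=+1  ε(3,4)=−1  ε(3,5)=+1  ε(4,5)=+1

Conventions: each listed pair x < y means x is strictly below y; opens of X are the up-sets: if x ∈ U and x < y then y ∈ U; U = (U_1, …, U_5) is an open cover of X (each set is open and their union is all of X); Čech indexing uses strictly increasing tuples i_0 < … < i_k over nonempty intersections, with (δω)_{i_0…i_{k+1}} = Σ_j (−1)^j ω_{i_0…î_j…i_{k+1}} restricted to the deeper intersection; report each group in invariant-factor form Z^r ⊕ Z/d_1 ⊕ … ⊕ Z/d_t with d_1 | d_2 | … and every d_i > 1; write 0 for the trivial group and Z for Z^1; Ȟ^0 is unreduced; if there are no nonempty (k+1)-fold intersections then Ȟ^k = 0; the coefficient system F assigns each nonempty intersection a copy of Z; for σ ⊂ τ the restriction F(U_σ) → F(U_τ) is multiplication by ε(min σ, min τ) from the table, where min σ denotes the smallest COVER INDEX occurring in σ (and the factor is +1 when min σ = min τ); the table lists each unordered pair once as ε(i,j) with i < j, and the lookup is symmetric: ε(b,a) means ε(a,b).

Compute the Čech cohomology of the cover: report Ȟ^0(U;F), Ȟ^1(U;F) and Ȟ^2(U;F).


nerve simplices:
  U12={c,d} U13={g} U14={h} U15={a} U23={b,f} U45={e}
C dims 5,6; δ0: rk 5, SNF 1^4·2
degree 0: 5−5−0 = 0 → Ȟ^0 ≅ 0
degree 1: 6−0−5 = 1 plus torsion [2] → Ȟ^1 ≅ Z ⊕ Z/2
degree 2: 0−0−0 = 0 → Ȟ^2 ≅ 0

Ȟ^0 = 0,  Ȟ^1 = Z ⊕ Z/2,  Ȟ^2 = 0


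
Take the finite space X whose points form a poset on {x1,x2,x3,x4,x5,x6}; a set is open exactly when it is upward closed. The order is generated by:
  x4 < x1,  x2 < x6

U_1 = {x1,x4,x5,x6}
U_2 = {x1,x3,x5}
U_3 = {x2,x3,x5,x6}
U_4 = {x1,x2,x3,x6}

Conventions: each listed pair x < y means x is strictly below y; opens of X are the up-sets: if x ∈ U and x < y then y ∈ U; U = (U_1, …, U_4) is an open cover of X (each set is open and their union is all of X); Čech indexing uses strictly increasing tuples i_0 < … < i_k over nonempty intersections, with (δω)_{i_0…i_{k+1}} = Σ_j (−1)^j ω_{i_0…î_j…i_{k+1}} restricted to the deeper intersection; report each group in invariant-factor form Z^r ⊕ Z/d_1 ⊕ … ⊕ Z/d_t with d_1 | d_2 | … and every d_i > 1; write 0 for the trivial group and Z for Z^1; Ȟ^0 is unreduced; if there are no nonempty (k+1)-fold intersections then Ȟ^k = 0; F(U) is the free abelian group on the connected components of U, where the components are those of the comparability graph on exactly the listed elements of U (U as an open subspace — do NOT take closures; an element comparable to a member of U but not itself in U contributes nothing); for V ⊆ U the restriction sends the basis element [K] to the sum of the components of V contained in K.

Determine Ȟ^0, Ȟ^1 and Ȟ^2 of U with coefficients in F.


Ȟ^0 ≅ Z^4,  Ȟ^1 ≅ 0,  Ȟ^2 ≅ 0

intersection data:
  U12={x1,x5} U13={x5,x6} U14={x1,x6} U23={x3,x5} U24={x1,x3} U34={x2,x3,x6}
  U123={x5} U124={x1} U134={x6} U234={x3}
components per intersection:
  U1: {x1,x4} {x5} {x6}
  U2: {x1} {x3} {x5}
  U3: {x2,x6} {x3} {x5}
  U4: {x1} {x2,x6} {x3}
  U12: {x1} {x5}
  U13: {x5} {x6}
  U14: {x1} {x6}
  U23: {x3} {x5}
  U24: {x1} {x3}
  U34: {x2,x6} {x3}
  U123: {x5}
  U124: {x1}
  U134: {x6}
  U234: {x3}
C dims 12,12,4; δ0: rk 8, SNF 1^8; δ1: rk 4, SNF 1^4
Ȟ^0 = (12 − 8) − 0 = 4, so Ȟ^0 ≅ Z^4
Ȟ^1 = (12 − 4) − 8 = 0, so Ȟ^1 ≅ 0
Ȟ^2 = (4 − 0) − 4 = 0, so Ȟ^2 ≅ 0


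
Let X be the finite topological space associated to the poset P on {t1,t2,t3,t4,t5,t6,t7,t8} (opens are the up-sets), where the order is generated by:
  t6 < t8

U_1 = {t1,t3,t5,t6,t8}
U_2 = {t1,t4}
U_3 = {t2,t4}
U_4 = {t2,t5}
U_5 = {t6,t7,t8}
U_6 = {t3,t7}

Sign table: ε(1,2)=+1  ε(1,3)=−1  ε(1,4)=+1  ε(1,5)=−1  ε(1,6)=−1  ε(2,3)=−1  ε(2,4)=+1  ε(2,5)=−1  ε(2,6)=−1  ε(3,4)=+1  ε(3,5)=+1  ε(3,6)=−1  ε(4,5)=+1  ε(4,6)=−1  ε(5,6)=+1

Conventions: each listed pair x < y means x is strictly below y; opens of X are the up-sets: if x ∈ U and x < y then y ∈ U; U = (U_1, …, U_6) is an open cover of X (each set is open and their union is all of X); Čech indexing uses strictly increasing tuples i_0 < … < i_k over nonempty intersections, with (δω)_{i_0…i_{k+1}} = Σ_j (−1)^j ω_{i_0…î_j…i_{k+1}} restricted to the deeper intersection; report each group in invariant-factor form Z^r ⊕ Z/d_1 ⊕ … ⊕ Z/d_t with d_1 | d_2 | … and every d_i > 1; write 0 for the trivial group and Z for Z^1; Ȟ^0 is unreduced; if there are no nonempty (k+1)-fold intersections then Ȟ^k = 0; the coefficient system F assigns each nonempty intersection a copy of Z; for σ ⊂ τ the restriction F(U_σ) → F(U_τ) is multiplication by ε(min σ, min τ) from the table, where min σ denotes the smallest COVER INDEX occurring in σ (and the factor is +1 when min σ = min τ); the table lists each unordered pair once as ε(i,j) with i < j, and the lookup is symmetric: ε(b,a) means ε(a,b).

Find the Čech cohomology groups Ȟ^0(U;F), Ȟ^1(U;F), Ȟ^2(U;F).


Ȟ^0 = 0, Ȟ^1 = Z ⊕ Z/2 and Ȟ^2 = 0

nonempty intersections:
  U12={t1} U14={t5} U15={t6,t8} U16={t3} U23={t4} U34={t2} U56={t7}
C dims 6,7; δ0: rk 6, SNF 1^5·2
Ȟ^0: (6−6)−0=0 ⇒ 0
Ȟ^1: (7−0)−6=1 plus torsion [2] ⇒ Z ⊕ Z/2
Ȟ^2: (0−0)−0=0 ⇒ 0


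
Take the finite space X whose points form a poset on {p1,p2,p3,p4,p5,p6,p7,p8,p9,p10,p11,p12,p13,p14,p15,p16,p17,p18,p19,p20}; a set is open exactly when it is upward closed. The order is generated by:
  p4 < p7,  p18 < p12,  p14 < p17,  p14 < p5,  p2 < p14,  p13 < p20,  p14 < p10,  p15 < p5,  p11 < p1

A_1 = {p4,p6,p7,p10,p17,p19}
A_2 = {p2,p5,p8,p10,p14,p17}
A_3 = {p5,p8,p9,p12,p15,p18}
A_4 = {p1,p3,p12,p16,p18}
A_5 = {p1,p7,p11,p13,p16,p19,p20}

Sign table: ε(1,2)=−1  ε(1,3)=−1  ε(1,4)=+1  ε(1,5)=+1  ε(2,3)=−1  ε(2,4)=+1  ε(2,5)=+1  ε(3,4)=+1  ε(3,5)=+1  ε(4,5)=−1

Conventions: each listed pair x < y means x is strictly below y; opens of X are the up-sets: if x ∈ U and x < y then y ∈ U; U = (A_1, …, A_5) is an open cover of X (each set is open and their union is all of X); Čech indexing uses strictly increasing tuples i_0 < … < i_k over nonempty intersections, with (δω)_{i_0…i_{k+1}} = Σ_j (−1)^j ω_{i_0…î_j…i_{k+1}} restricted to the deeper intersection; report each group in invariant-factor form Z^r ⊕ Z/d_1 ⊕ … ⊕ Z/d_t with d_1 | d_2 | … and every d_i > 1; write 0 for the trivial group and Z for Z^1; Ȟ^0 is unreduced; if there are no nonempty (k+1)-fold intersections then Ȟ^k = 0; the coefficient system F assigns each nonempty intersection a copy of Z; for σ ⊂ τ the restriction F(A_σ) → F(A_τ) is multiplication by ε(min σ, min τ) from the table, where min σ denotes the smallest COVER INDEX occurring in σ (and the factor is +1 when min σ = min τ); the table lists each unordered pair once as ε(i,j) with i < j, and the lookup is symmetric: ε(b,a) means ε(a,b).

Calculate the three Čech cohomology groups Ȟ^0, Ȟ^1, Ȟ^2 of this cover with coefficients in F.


nonempty intersections:
  A12={p10,p17} A15={p7,p19} A23={p5,p8} A34={p12,p18} A45={p1,p16}
C dims 5,5; δ0: rk 5, SNF 1^4·2
Ȟ^0: (5−5)−0=0 ⇒ 0
Ȟ^1: (5−0)−5=0 plus torsion [2] ⇒ Z/2
Ȟ^2: (0−0)−0=0 ⇒ 0

Ȟ^0 = 0,  Ȟ^1 = Z/2,  Ȟ^2 = 0


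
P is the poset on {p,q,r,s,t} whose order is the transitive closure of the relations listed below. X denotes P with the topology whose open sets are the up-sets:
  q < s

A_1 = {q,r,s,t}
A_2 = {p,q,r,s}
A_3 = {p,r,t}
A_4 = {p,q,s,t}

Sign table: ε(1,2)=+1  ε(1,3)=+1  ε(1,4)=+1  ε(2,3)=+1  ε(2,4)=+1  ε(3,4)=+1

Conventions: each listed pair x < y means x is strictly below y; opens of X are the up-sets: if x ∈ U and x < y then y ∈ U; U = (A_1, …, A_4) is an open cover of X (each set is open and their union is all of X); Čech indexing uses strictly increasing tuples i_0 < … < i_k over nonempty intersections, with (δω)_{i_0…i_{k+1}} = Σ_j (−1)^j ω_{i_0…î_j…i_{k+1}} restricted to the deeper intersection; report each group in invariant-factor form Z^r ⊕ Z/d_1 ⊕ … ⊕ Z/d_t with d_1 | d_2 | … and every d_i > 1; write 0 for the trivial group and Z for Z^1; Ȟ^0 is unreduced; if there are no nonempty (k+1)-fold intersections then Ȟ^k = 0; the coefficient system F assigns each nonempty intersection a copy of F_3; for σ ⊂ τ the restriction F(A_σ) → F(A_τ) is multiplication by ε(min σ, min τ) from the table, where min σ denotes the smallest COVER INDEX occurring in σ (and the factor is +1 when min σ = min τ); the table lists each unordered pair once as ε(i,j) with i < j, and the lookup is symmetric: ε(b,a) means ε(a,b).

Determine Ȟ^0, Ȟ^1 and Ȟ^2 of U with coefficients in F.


Ȟ^0 ≅ Z/3, Ȟ^1 ≅ 0 and Ȟ^2 ≅ Z/3

nerve of the cover:
  A12={q,r,s} A13={r,t} A14={q,s,t} A23={p,r} A24={p,q,s} A34={p,t}
  A123={r} A124={q,s} A134={t} A234={p}
C dims 4,6,4; δ0: rk_F3 3; δ1: rk_F3 3
Ȟ^0 = (4 − 3) − 0 = 1, so Ȟ^0 ≅ Z/3
Ȟ^1 = (6 − 3) − 3 = 0, so Ȟ^1 ≅ 0
Ȟ^2 = (4 − 0) − 3 = 1, so Ȟ^2 ≅ Z/3


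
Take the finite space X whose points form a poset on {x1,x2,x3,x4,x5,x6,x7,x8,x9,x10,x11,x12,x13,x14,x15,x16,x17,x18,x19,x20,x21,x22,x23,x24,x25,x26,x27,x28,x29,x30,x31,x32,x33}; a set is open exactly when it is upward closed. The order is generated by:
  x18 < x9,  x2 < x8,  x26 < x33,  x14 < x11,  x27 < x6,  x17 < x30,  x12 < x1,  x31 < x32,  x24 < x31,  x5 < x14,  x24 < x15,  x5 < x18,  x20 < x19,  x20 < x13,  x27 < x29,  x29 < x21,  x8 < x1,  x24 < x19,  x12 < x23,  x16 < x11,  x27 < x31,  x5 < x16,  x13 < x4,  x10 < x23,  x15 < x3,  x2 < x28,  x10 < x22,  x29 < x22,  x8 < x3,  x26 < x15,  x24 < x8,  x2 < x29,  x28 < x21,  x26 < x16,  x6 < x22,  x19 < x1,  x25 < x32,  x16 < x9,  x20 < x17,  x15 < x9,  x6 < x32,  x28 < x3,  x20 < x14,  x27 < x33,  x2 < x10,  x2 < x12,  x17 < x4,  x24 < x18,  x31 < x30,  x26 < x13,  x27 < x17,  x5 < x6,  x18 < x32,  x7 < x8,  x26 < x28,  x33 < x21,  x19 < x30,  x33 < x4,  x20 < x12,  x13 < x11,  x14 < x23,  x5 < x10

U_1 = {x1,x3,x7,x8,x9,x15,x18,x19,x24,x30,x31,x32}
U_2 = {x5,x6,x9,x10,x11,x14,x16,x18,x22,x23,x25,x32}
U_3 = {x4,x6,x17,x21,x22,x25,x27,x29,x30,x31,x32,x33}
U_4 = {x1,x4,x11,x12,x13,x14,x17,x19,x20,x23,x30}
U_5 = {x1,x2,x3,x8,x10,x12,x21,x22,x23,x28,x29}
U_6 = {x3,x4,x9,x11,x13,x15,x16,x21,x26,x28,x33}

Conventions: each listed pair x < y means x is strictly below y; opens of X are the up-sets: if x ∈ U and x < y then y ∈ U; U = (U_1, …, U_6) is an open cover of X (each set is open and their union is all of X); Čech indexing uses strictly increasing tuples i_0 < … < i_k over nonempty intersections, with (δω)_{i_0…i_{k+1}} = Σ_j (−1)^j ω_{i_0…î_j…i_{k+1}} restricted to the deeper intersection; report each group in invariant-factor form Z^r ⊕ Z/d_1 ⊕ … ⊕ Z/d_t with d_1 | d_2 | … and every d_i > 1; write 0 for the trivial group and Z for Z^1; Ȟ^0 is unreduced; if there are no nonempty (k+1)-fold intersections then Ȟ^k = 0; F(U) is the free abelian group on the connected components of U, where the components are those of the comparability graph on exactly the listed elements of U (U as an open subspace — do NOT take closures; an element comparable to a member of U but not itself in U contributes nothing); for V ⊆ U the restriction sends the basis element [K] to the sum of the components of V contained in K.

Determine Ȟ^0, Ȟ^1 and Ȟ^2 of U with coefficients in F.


Ȟ^0(U;F) ≅ Z, Ȟ^1(U;F) ≅ 0 and Ȟ^2(U;F) ≅ Z/2

nerve of the cover:
  U12={x9,x18,x32} U13={x30,x31,x32} U14={x1,x19,x30} U15={x1,x3,x8} U16={x3,x9,x15} U23={x6,x22,x25,x32} U24={x11,x14,x23} U25={x10,x22,x23} U26={x9,x11,x16} U34={x4,x17,x30} U35={x21,x22,x29} U36={x4,x21,x33} U45={x1,x12,x23} U46={x4,x11,x13} U56={x3,x21,x28}
  U123={x32} U126={x9} U134={x30} U145={x1} U156={x3} U235={x22} U245={x23} U246={x11} U346={x4} U356={x21}
components per intersection:
  U1: {x1,x3,x7,x8,x9,x15,x18,x19,x24,x30,x31,x32}
  U2: {x5,x6,x9,x10,x11,x14,x16,x18,x22,x23,x25,x32}
  U3: {x4,x6,x17,x21,x22,x25,x27,x29,x30,x31,x32,x33}
  U4: {x1,x4,x11,x12,x13,x14,x17,x19,x20,x23,x30}
  U5: {x1,x2,x3,x8,x10,x12,x21,x22,x23,x28,x29}
  U6: {x3,x4,x9,x11,x13,x15,x16,x21,x26,x28,x33}
  U12: {x9,x18,x32}
  U13: {x30,x31,x32}
  U14: {x1,x19,x30}
  U15: {x1,x3,x8}
  U16: {x3,x9,x15}
  U23: {x6,x22,x25,x32}
  U24: {x11,x14,x23}
  U25: {x10,x22,x23}
  U26: {x9,x11,x16}
  U34: {x4,x17,x30}
  U35: {x21,x22,x29}
  U36: {x4,x21,x33}
  U45: {x1,x12,x23}
  U46: {x4,x11,x13}
  U56: {x3,x21,x28}
  U123: {x32}
  U126: {x9}
  U134: {x30}
  U145: {x1}
  U156: {x3}
  U235: {x22}
  U245: {x23}
  U246: {x11}
  U346: {x4}
  U356: {x21}
C dims 6,15,10; δ0: rk 5, SNF 1^5; δ1: rk 10, SNF 1^9·2
Ȟ^0 = (6 − 5) − 0 = 1, so Ȟ^0 ≅ Z
Ȟ^1 = (15 − 10) − 5 = 0, so Ȟ^1 ≅ 0
Ȟ^2 = (10 − 0) − 10 = 0 plus torsion [2], so Ȟ^2 ≅ Z/2


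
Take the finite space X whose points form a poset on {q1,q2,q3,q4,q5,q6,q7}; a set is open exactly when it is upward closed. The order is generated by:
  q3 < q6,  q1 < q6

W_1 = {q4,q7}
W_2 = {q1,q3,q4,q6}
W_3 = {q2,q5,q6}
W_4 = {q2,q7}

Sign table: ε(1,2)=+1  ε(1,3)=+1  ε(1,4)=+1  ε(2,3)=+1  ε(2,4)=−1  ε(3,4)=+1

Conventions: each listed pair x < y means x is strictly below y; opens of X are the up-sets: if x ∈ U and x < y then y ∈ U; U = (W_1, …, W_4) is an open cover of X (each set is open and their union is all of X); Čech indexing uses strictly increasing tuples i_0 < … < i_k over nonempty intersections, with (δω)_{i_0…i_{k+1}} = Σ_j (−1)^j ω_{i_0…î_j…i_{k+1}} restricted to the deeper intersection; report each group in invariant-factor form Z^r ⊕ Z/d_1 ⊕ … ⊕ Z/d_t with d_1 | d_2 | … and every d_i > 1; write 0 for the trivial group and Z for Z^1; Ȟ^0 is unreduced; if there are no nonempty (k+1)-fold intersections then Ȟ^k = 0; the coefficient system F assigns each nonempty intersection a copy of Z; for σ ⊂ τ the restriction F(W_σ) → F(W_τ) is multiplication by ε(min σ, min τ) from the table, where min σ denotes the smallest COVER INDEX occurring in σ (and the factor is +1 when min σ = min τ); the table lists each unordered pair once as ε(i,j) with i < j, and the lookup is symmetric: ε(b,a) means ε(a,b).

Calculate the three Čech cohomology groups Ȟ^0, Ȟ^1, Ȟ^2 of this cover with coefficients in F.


Ȟ^0 = Z, Ȟ^1 = Z, Ȟ^2 = 0

intersection data:
  W12={q4} W14={q7} W23={q6} W34={q2}
C dims 4,4; δ0: rk 3, SNF 1^3
Ȟ^0 = (4 − 3) − 0 = 1, so Ȟ^0 ≅ Z
Ȟ^1 = (4 − 0) − 3 = 1, so Ȟ^1 ≅ Z
Ȟ^2 = (0 − 0) − 0 = 0, so Ȟ^2 ≅ 0


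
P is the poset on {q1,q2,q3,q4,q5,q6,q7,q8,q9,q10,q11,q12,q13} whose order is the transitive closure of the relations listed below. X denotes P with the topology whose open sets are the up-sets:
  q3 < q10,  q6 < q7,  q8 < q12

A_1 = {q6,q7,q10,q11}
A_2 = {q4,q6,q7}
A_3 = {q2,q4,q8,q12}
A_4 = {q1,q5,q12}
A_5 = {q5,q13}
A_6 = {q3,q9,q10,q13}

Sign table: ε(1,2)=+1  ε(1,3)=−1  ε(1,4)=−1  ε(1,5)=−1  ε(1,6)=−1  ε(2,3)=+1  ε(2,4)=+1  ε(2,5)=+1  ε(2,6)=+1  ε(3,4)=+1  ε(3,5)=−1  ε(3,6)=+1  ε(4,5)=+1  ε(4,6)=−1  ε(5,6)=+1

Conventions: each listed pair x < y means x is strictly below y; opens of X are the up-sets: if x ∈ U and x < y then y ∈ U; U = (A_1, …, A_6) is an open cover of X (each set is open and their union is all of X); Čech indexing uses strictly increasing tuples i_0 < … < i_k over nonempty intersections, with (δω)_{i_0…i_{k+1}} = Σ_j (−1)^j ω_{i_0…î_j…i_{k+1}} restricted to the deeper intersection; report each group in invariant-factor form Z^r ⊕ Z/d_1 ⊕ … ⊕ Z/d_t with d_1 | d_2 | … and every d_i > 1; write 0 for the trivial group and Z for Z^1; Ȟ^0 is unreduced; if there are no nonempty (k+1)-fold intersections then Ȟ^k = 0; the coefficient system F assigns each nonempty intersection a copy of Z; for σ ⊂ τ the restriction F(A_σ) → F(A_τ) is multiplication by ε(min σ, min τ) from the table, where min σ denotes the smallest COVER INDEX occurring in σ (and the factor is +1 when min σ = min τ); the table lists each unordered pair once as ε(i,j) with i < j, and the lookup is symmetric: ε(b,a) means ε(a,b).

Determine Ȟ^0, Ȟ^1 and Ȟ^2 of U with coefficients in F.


intersection data:
  A12={q6,q7} A16={q10} A23={q4} A34={q12} A45={q5} A56={q13}
C dims 6,6; δ0: rk 6, SNF 1^5·2
Ȟ^0 = (6 − 6) − 0 = 0, so Ȟ^0 ≅ 0
Ȟ^1 = (6 − 0) − 6 = 0 plus torsion [2], so Ȟ^1 ≅ Z/2
Ȟ^2 = (0 − 0) − 0 = 0, so Ȟ^2 ≅ 0

Ȟ^0 ≅ 0, Ȟ^1 ≅ Z/2 and Ȟ^2 ≅ 0


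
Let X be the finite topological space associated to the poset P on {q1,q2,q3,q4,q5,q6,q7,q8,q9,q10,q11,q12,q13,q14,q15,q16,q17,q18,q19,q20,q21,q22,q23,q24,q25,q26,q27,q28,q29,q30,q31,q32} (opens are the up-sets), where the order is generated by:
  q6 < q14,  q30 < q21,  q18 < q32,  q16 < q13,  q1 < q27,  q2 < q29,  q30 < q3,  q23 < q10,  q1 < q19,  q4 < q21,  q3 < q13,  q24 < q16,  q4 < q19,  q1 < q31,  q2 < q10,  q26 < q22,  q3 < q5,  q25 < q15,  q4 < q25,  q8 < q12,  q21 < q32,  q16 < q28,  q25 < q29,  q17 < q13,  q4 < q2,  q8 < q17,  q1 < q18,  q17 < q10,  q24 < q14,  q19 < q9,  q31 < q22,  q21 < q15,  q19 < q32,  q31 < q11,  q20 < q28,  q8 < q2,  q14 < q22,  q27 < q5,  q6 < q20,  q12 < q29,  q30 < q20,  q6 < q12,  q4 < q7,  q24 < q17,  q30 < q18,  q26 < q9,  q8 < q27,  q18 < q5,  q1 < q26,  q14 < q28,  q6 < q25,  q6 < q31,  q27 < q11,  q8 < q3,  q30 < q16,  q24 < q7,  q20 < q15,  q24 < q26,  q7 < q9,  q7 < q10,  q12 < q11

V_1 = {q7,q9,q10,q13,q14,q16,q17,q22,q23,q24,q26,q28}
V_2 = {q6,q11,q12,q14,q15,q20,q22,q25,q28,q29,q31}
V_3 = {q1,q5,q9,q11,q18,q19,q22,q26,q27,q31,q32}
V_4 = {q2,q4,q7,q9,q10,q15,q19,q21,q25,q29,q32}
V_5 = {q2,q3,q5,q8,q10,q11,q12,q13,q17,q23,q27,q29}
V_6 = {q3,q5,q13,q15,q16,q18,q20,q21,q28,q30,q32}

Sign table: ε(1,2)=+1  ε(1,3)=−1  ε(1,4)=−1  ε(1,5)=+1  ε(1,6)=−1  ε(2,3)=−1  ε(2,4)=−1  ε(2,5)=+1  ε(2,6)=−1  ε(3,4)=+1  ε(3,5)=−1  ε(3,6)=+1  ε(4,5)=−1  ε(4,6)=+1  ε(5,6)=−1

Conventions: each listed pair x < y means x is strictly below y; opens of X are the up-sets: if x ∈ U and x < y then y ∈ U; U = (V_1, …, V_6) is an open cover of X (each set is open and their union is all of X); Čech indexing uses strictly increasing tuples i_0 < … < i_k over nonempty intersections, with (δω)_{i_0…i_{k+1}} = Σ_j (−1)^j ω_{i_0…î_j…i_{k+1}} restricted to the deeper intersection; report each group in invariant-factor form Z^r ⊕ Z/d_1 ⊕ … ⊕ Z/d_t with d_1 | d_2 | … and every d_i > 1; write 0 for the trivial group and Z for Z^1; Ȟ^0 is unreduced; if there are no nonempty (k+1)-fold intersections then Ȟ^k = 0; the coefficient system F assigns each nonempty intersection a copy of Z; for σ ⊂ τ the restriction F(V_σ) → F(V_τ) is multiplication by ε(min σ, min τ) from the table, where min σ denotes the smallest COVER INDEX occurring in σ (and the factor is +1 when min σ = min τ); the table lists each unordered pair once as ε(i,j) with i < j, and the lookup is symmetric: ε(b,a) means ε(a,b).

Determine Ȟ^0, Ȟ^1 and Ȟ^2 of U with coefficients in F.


Ȟ^0(U;F) ≅ Z, Ȟ^1(U;F) ≅ 0 and Ȟ^2(U;F) ≅ Z/2

intersection data:
  V12={q14,q22,q28} V13={q9,q22,q26} V14={q7,q9,q10} V15={q10,q13,q17,q23} V16={q13,q16,q28} V23={q11,q22,q31} V24={q15,q25,q29} V25={q11,q12,q29} V26={q15,q20,q28} V34={q9,q19,q32} V35={q5,q11,q27} V36={q5,q18,q32} V45={q2,q10,q29} V46={q15,q21,q32} V56={q3,q5,q13}
  V123={q22} V126={q28} V134={q9} V145={q10} V156={q13} V235={q11} V245={q29} V246={q15} V346={q32} V356={q5}
C dims 6,15,10; δ0: rk 5, SNF 1^5; δ1: rk 10, SNF 1^9·2
Ȟ^0 = (6 − 5) − 0 = 1, so Ȟ^0 ≅ Z
Ȟ^1 = (15 − 10) − 5 = 0, so Ȟ^1 ≅ 0
Ȟ^2 = (10 − 0) − 10 = 0 plus torsion [2], so Ȟ^2 ≅ Z/2


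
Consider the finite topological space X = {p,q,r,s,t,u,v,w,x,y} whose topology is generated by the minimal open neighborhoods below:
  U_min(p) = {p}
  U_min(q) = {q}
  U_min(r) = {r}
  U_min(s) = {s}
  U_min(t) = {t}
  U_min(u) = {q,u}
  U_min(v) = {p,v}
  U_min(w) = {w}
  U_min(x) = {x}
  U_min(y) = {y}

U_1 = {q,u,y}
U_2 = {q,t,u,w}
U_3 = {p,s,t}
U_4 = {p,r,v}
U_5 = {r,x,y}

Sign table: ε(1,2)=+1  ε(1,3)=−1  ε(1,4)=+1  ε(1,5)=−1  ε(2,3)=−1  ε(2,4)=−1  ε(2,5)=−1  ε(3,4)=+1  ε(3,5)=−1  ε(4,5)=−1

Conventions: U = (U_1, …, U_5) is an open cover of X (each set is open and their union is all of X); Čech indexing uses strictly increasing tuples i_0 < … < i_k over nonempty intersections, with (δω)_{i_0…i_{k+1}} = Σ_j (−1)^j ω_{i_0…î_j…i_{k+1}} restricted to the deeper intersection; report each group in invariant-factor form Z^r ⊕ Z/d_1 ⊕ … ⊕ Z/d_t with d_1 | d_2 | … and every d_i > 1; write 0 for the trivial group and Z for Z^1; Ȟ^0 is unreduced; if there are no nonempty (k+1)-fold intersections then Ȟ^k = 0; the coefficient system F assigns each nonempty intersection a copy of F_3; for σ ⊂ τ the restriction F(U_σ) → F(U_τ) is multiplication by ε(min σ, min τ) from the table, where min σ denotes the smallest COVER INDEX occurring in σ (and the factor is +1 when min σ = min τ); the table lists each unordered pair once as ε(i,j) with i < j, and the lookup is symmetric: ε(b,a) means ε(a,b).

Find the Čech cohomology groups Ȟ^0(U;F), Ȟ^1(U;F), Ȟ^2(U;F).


Ȟ^0 ≅ 0; Ȟ^1 ≅ 0; Ȟ^2 ≅ 0

intersection data:
  U12={q,u} U15={y} U23={t} U34={p} U45={r}
C dims 5,5; δ0: rk_F3 5
Ȟ^0 = (5 − 5) − 0 = 0, so Ȟ^0 ≅ 0
Ȟ^1 = (5 − 0) − 5 = 0, so Ȟ^1 ≅ 0
Ȟ^2 = (0 − 0) − 0 = 0, so Ȟ^2 ≅ 0


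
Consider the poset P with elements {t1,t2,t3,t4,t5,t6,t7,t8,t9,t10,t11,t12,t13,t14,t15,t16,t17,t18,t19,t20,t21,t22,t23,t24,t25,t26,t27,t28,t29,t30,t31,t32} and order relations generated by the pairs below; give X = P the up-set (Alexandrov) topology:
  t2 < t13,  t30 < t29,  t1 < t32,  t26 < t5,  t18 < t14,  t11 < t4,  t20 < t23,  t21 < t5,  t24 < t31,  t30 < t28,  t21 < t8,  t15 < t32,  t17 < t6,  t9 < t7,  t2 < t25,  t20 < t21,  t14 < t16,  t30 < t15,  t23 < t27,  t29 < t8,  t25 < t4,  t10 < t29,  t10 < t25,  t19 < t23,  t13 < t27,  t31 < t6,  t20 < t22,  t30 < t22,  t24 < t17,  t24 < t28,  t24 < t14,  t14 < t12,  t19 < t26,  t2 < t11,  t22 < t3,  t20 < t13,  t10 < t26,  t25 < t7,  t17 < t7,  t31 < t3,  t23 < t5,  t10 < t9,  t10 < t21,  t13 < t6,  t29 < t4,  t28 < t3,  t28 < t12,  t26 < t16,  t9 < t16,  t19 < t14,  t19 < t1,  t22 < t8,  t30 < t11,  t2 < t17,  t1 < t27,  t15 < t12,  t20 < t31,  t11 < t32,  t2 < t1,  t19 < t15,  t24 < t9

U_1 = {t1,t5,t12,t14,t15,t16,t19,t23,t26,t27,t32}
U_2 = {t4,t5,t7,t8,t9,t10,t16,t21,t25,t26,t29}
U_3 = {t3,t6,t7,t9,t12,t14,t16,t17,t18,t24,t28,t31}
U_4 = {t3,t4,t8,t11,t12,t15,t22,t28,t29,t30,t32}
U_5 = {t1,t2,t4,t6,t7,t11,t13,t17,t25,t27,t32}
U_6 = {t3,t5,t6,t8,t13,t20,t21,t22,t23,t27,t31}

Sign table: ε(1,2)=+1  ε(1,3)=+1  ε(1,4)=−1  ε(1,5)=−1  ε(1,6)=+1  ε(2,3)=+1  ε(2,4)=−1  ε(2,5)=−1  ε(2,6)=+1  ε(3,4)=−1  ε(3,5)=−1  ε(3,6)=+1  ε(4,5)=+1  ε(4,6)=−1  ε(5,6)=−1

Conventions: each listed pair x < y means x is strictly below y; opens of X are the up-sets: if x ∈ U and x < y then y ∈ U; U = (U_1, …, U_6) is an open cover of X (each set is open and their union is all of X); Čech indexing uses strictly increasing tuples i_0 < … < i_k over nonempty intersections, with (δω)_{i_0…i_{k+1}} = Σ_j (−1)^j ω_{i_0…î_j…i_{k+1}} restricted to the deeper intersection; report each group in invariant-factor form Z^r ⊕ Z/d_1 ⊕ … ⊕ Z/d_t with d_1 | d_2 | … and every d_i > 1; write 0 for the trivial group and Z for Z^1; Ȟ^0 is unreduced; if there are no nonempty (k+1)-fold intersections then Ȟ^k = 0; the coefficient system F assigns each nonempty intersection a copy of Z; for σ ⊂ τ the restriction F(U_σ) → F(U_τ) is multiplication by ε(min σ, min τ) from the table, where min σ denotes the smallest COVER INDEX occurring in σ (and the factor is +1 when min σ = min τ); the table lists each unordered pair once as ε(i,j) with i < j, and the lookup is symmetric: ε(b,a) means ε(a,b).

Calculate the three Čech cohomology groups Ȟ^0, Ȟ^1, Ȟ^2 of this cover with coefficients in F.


Ȟ^0 ≅ Z, Ȟ^1 ≅ 0 and Ȟ^2 ≅ Z/2

cover nerve:
  U12={t5,t16,t26} U13={t12,t14,t16} U14={t12,t15,t32} U15={t1,t27,t32} U16={t5,t23,t27} U23={t7,t9,t16} U24={t4,t8,t29} U25={t4,t7,t25} U26={t5,t8,t21} U34={t3,t12,t28} U35={t6,t7,t17} U36={t3,t6,t31} U45={t4,t11,t32} U46={t3,t8,t22} U56={t6,t13,t27}
  U123={t16} U126={t5} U134={t12} U145={t32} U156={t27} U235={t7} U245={t4} U246={t8} U346={t3} U356={t6}
C dims 6,15,10; δ0: rk 5, SNF 1^5; δ1: rk 10, SNF 1^9·2
Ȟ^0: (6−5)−0=1 ⇒ Z
Ȟ^1: (15−10)−5=0 ⇒ 0
Ȟ^2: (10−0)−10=0 plus torsion [2] ⇒ Z/2


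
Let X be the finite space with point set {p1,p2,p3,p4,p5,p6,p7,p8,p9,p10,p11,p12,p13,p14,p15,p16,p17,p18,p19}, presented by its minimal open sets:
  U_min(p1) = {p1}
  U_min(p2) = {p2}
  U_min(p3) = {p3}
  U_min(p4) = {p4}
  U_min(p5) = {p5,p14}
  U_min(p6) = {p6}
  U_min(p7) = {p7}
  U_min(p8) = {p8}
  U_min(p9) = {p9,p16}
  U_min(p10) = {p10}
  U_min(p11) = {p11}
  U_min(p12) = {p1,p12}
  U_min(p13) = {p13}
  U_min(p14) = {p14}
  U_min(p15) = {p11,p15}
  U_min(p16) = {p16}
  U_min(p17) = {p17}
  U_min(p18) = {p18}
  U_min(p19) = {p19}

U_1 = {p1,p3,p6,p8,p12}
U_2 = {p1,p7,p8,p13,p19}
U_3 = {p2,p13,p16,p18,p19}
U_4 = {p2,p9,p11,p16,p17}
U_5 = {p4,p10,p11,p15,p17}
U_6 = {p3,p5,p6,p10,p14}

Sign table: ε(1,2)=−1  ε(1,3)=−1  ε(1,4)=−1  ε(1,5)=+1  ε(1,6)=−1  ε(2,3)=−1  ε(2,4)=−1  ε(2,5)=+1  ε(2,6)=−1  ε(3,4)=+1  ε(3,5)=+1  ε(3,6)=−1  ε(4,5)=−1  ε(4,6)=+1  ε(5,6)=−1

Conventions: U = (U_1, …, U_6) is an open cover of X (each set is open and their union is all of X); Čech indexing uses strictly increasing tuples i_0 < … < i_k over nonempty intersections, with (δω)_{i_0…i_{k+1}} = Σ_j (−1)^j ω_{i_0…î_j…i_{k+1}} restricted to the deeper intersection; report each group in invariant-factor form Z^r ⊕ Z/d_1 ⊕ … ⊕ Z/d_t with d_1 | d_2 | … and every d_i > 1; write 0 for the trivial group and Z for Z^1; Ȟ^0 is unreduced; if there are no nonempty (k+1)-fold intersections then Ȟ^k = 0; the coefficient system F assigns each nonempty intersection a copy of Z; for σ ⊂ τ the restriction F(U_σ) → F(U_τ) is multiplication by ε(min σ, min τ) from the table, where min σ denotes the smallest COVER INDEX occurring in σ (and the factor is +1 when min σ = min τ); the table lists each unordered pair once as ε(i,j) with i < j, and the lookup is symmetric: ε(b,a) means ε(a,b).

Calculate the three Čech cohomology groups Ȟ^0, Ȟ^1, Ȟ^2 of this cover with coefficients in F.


Ȟ^0 ≅ 0, Ȟ^1 ≅ Z/2 and Ȟ^2 ≅ 0

nerve of the cover:
  U12={p1,p8} U16={p3,p6} U23={p13,p19} U34={p2,p16} U45={p11,p17} U56={p10}
C dims 6,6; δ0: rk 6, SNF 1^5·2
Ȟ^0 = (6 − 6) − 0 = 0, so Ȟ^0 ≅ 0
Ȟ^1 = (6 − 0) − 6 = 0 plus torsion [2], so Ȟ^1 ≅ Z/2
Ȟ^2 = (0 − 0) − 0 = 0, so Ȟ^2 ≅ 0


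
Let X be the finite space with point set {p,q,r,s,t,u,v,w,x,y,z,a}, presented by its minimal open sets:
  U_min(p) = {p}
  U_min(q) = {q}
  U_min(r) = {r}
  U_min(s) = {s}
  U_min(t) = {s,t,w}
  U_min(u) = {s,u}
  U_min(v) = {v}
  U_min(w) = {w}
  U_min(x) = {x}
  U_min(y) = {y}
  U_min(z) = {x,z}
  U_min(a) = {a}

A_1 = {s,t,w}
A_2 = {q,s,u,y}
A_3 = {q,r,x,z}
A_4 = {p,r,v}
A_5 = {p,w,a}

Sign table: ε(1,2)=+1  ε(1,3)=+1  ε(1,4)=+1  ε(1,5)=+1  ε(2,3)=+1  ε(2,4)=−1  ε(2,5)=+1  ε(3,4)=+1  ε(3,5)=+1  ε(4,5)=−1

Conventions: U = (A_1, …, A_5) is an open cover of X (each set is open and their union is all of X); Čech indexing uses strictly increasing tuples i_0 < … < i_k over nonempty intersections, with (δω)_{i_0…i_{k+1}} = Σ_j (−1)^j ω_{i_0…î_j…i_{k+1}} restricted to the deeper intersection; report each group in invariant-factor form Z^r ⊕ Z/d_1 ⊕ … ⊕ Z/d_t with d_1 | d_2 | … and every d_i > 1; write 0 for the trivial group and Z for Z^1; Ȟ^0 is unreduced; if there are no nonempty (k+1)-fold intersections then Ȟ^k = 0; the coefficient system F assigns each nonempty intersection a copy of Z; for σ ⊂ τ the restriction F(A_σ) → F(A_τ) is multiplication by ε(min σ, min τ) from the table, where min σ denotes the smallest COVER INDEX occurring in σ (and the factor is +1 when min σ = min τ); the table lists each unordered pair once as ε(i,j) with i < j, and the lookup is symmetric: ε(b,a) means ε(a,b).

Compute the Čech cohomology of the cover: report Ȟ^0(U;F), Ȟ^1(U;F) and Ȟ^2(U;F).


nerve of the cover:
  A12={s} A15={w} A23={q} A34={r} A45={p}
C dims 5,5; δ0: rk 5, SNF 1^4·2
Ȟ^0 = (5 − 5) − 0 = 0, so Ȟ^0 ≅ 0
Ȟ^1 = (5 − 0) − 5 = 0 plus torsion [2], so Ȟ^1 ≅ Z/2
Ȟ^2 = (0 − 0) − 0 = 0, so Ȟ^2 ≅ 0

Ȟ^0(U;F) ≅ 0,  Ȟ^1(U;F) ≅ Z/2,  Ȟ^2(U;F) ≅ 0
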